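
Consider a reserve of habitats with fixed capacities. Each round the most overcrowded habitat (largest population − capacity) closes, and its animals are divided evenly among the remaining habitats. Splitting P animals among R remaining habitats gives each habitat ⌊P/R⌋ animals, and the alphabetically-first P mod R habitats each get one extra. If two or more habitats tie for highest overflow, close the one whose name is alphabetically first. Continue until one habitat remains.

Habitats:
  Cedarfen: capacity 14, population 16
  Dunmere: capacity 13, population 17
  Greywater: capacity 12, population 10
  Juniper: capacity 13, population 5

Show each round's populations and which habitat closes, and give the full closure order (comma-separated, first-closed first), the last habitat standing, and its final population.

Round 1: Cedarfen=16 Dunmere=17 Greywater=10 Juniper=5 → close Dunmere (overflow 4)
  17÷3 = 5 each, +1 to first 2
Round 2: Cedarfen=22 Greywater=16 Juniper=10 → close Cedarfen (overflow 8)
  22÷2 = 11 each, +1 to first 0
Round 3: Greywater=27 Juniper=21 → close Greywater (overflow 15)
  27÷1 = 27 each, +1 to first 0

Closure order: Dunmere, Cedarfen, Greywater
Last habitat: Juniper with 48 animals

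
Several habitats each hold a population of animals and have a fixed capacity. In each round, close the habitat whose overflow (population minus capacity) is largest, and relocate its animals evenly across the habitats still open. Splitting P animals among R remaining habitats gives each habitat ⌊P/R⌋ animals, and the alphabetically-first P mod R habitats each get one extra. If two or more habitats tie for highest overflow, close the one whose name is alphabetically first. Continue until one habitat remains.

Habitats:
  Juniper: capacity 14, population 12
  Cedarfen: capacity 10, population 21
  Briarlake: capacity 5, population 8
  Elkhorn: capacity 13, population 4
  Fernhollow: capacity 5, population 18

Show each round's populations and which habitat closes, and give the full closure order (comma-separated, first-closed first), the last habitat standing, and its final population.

Round 1: Briarlake=8 Cedarfen=21 Elkhorn=4 Fernhollow=18 Juniper=12 → close Fernhollow (overflow 13)
  18÷4 = 4 each, +1 to first 2
Round 2: Briarlake=13 Cedarfen=26 Elkhorn=8 Juniper=16 → close Cedarfen (overflow 16)
  26÷3 = 8 each, +1 to first 2
Round 3: Briarlake=22 Elkhorn=17 Juniper=24 → close Briarlake (overflow 17)
  22÷2 = 11 each, +1 to first 0
Round 4: Elkhorn=28 Juniper=35 → close Juniper (overflow 21)
  35÷1 = 35 each, +1 to first 0

Closure order: Fernhollow, Cedarfen, Briarlake, Juniper
Last habitat: Elkhorn with 63 animals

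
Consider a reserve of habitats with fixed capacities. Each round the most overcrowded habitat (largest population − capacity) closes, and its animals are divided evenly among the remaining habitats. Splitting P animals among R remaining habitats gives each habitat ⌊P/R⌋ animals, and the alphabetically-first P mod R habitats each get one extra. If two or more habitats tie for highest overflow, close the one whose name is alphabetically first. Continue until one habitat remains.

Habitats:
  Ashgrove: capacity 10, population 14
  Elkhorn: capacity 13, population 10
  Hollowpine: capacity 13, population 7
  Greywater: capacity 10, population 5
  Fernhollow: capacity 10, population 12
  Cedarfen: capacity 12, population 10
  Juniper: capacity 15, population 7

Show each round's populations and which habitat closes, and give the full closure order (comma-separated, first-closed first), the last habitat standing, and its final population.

Closure order: Ashgrove, Fernhollow, Cedarfen, Elkhorn, Greywater, Hollowpine
Last habitat: Juniper with 65 animals

Round 1: Ashgrove=14 Cedarfen=10 Elkhorn=10 Fernhollow=12 Greywater=5 Hollowpine=7 Juniper=7 → close Ashgrove (overflow 4)
  14÷6 = 2 each, +1 to first 2
Round 2: Cedarfen=13 Elkhorn=13 Fernhollow=14 Greywater=7 Hollowpine=9 Juniper=9 → close Fernhollow (overflow 4)
  14÷5 = 2 each, +1 to first 4
Round 3: Cedarfen=16 Elkhorn=16 Greywater=10 Hollowpine=12 Juniper=11 → close Cedarfen (overflow 4)
  16÷4 = 4 each, +1 to first 0
Round 4: Elkhorn=20 Greywater=14 Hollowpine=16 Juniper=15 → close Elkhorn (overflow 7)
  20÷3 = 6 each, +1 to first 2
Round 5: Greywater=21 Hollowpine=23 Juniper=21 → close Greywater (overflow 11)
  21÷2 = 10 each, +1 to first 1
Round 6: Hollowpine=34 Juniper=31 → close Hollowpine (overflow 21)
  34÷1 = 34 each, +1 to first 0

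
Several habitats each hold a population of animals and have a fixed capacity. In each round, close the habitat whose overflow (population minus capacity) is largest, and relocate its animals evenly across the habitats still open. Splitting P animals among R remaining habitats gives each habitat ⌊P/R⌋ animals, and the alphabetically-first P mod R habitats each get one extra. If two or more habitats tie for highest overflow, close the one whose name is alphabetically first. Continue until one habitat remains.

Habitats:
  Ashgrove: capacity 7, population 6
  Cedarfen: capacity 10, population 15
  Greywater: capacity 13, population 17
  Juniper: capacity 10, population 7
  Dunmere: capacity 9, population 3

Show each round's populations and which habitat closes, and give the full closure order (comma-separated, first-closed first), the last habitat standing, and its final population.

Closure order: Cedarfen, Greywater, Ashgrove, Juniper
Last habitat: Dunmere with 48 animals

Round 1: Ashgrove=6 Cedarfen=15 Dunmere=3 Greywater=17 Juniper=7 → close Cedarfen (overflow 5)
  15÷4 = 3 each, +1 to first 3
Round 2: Ashgrove=10 Dunmere=7 Greywater=21 Juniper=10 → close Greywater (overflow 8)
  21÷3 = 7 each, +1 to first 0
Round 3: Ashgrove=17 Dunmere=14 Juniper=17 → close Ashgrove (overflow 10)
  17÷2 = 8 each, +1 to first 1
Round 4: Dunmere=23 Juniper=25 → close Juniper (overflow 15)
  25÷1 = 25 each, +1 to first 0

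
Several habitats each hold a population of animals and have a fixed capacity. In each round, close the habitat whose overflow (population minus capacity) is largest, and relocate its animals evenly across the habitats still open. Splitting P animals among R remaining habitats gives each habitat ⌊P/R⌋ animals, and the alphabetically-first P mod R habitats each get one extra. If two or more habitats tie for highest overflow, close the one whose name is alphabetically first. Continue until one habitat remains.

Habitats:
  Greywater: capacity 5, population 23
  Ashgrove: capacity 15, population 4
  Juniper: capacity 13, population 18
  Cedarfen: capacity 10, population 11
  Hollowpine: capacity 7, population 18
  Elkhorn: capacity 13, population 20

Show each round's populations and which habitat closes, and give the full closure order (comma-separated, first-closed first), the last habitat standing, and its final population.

Closure order: Greywater, Hollowpine, Elkhorn, Juniper, Cedarfen
Last habitat: Ashgrove with 94 animals

Round 1: Ashgrove=4 Cedarfen=11 Elkhorn=20 Greywater=23 Hollowpine=18 Juniper=18 → close Greywater (overflow 18)
  23÷5 = 4 each, +1 to first 3
Round 2: Ashgrove=9 Cedarfen=16 Elkhorn=25 Hollowpine=22 Juniper=22 → close Hollowpine (overflow 15)
  22÷4 = 5 each, +1 to first 2
Round 3: Ashgrove=15 Cedarfen=22 Elkhorn=30 Juniper=27 → close Elkhorn (overflow 17)
  30÷3 = 10 each, +1 to first 0
Round 4: Ashgrove=25 Cedarfen=32 Juniper=37 → close Juniper (overflow 24)
  37÷2 = 18 each, +1 to first 1
Round 5: Ashgrove=44 Cedarfen=50 → close Cedarfen (overflow 40)
  50÷1 = 50 each, +1 to first 0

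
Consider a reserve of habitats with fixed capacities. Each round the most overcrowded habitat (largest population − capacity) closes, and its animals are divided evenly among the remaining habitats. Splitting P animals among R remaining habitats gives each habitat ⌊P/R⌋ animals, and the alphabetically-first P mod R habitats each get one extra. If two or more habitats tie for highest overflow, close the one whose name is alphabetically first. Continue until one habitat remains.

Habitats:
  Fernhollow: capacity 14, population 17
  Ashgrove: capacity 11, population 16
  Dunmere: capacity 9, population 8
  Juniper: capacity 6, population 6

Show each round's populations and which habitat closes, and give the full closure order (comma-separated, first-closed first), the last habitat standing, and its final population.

Round 1: Ashgrove=16 Dunmere=8 Fernhollow=17 Juniper=6 → close Ashgrove (overflow 5)
  16÷3 = 5 each, +1 to first 1
Round 2: Dunmere=14 Fernhollow=22 Juniper=11 → close Fernhollow (overflow 8)
  22÷2 = 11 each, +1 to first 0
Round 3: Dunmere=25 Juniper=22 → close Dunmere (overflow 16)
  25÷1 = 25 each, +1 to first 0

Closure order: Ashgrove, Fernhollow, Dunmere
Last habitat: Juniper with 47 animals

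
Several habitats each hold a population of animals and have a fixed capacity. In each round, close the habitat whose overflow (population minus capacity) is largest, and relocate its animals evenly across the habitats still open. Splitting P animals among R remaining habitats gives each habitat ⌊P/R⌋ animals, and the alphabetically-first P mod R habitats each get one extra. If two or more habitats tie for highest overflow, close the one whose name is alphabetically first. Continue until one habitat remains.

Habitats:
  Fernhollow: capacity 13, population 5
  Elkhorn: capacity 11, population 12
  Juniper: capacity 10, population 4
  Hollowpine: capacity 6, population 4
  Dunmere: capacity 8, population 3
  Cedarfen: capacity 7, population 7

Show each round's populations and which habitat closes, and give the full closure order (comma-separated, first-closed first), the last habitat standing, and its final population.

Round 1: Cedarfen=7 Dunmere=3 Elkhorn=12 Fernhollow=5 Hollowpine=4 Juniper=4 → close Elkhorn (overflow 1)
  12÷5 = 2 each, +1 to first 2
Round 2: Cedarfen=10 Dunmere=6 Fernhollow=7 Hollowpine=6 Juniper=6 → close Cedarfen (overflow 3)
  10÷4 = 2 each, +1 to first 2
Round 3: Dunmere=9 Fernhollow=10 Hollowpine=8 Juniper=8 → close Hollowpine (overflow 2)
  8÷3 = 2 each, +1 to first 2
Round 4: Dunmere=12 Fernhollow=13 Juniper=10 → close Dunmere (overflow 4)
  12÷2 = 6 each, +1 to first 0
Round 5: Fernhollow=19 Juniper=16 → close Fernhollow (overflow 6)
  19÷1 = 19 each, +1 to first 0

Closure order: Elkhorn, Cedarfen, Hollowpine, Dunmere, Fernhollow
Last habitat: Juniper with 35 animals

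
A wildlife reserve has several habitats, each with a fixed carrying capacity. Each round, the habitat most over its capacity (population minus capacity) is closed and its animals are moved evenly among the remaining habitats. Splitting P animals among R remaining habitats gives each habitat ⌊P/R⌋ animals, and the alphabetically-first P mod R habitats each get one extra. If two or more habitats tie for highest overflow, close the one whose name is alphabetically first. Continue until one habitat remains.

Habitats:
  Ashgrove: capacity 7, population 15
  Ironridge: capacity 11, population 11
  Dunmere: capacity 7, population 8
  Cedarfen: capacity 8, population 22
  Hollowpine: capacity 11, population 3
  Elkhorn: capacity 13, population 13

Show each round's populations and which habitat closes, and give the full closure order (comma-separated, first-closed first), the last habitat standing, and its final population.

Round 1: Ashgrove=15 Cedarfen=22 Dunmere=8 Elkhorn=13 Hollowpine=3 Ironridge=11 → close Cedarfen (overflow 14)
  22÷5 = 4 each, +1 to first 2
Round 2: Ashgrove=20 Dunmere=13 Elkhorn=17 Hollowpine=7 Ironridge=15 → close Ashgrove (overflow 13)
  20÷4 = 5 each, +1 to first 0
Round 3: Dunmere=18 Elkhorn=22 Hollowpine=12 Ironridge=20 → close Dunmere (overflow 11)
  18÷3 = 6 each, +1 to first 0
Round 4: Elkhorn=28 Hollowpine=18 Ironridge=26 → close Elkhorn (overflow 15)
  28÷2 = 14 each, +1 to first 0
Round 5: Hollowpine=32 Ironridge=40 → close Ironridge (overflow 29)
  40÷1 = 40 each, +1 to first 0

Closure order: Cedarfen, Ashgrove, Dunmere, Elkhorn, Ironridge
Last habitat: Hollowpine with 72 animals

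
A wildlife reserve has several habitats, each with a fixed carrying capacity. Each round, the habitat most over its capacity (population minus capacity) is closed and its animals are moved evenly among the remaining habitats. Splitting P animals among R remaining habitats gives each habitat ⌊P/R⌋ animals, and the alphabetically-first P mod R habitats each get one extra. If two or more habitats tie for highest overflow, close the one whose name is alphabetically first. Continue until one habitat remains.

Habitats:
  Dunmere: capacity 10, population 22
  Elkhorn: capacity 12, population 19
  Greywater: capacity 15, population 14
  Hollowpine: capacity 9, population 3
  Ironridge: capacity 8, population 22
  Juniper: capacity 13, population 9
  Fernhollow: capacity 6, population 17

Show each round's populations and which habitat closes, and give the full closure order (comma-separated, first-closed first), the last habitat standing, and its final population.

Closure order: Ironridge, Dunmere, Fernhollow, Elkhorn, Greywater, Juniper
Last habitat: Hollowpine with 106 animals

Round 1: Dunmere=22 Elkhorn=19 Fernhollow=17 Greywater=14 Hollowpine=3 Ironridge=22 Juniper=9 → close Ironridge (overflow 14)
  22÷6 = 3 each, +1 to first 4
Round 2: Dunmere=26 Elkhorn=23 Fernhollow=21 Greywater=18 Hollowpine=6 Juniper=12 → close Dunmere (overflow 16)
  26÷5 = 5 each, +1 to first 1
Round 3: Elkhorn=29 Fernhollow=26 Greywater=23 Hollowpine=11 Juniper=17 → close Fernhollow (overflow 20)
  26÷4 = 6 each, +1 to first 2
Round 4: Elkhorn=36 Greywater=30 Hollowpine=17 Juniper=23 → close Elkhorn (overflow 24)
  36÷3 = 12 each, +1 to first 0
Round 5: Greywater=42 Hollowpine=29 Juniper=35 → close Greywater (overflow 27)
  42÷2 = 21 each, +1 to first 0
Round 6: Hollowpine=50 Juniper=56 → close Juniper (overflow 43)
  56÷1 = 56 each, +1 to first 0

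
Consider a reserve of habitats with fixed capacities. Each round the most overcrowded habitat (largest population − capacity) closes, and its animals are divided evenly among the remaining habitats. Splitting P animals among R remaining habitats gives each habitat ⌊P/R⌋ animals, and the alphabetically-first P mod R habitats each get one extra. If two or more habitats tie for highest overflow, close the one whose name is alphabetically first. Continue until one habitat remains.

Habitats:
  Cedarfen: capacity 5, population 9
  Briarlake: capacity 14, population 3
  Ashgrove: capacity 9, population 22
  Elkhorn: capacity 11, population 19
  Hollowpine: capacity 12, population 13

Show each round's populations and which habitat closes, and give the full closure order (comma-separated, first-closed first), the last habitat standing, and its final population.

Round 1: Ashgrove=22 Briarlake=3 Cedarfen=9 Elkhorn=19 Hollowpine=13 → close Ashgrove (overflow 13)
  22÷4 = 5 each, +1 to first 2
Round 2: Briarlake=9 Cedarfen=15 Elkhorn=24 Hollowpine=18 → close Elkhorn (overflow 13)
  24÷3 = 8 each, +1 to first 0
Round 3: Briarlake=17 Cedarfen=23 Hollowpine=26 → close Cedarfen (overflow 18)
  23÷2 = 11 each, +1 to first 1
Round 4: Briarlake=29 Hollowpine=37 → close Hollowpine (overflow 25)
  37÷1 = 37 each, +1 to first 0

Closure order: Ashgrove, Elkhorn, Cedarfen, Hollowpine
Last habitat: Briarlake with 66 animals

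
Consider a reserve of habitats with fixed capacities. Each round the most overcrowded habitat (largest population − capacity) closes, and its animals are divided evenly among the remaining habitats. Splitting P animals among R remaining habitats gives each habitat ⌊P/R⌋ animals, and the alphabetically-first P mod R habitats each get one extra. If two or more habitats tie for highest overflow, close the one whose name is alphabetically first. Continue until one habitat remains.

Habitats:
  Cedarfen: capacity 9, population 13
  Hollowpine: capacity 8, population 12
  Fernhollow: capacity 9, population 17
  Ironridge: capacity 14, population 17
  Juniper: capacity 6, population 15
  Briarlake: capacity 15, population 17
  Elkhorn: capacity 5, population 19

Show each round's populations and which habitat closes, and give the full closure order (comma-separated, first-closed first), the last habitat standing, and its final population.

Closure order: Elkhorn, Juniper, Fernhollow, Cedarfen, Briarlake, Hollowpine
Last habitat: Ironridge with 110 animals

Round 1: Briarlake=17 Cedarfen=13 Elkhorn=19 Fernhollow=17 Hollowpine=12 Ironridge=17 Juniper=15 → close Elkhorn (overflow 14)
  19÷6 = 3 each, +1 to first 1
Round 2: Briarlake=21 Cedarfen=16 Fernhollow=20 Hollowpine=15 Ironridge=20 Juniper=18 → close Juniper (overflow 12)
  18÷5 = 3 each, +1 to first 3
Round 3: Briarlake=25 Cedarfen=20 Fernhollow=24 Hollowpine=18 Ironridge=23 → close Fernhollow (overflow 15)
  24÷4 = 6 each, +1 to first 0
Round 4: Briarlake=31 Cedarfen=26 Hollowpine=24 Ironridge=29 → close Cedarfen (overflow 17)
  26÷3 = 8 each, +1 to first 2
Round 5: Briarlake=40 Hollowpine=33 Ironridge=37 → close Briarlake (overflow 25)
  40÷2 = 20 each, +1 to first 0
Round 6: Hollowpine=53 Ironridge=57 → close Hollowpine (overflow 45)
  53÷1 = 53 each, +1 to first 0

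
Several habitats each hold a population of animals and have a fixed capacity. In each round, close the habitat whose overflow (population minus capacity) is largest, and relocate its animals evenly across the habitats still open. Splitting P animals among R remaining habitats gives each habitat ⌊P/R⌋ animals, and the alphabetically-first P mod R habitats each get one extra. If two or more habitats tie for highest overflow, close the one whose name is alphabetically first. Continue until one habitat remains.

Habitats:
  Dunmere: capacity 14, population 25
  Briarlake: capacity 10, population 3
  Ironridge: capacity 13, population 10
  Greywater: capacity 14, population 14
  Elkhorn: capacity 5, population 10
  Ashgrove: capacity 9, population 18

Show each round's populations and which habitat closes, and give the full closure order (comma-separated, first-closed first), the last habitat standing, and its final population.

Round 1: Ashgrove=18 Briarlake=3 Dunmere=25 Elkhorn=10 Greywater=14 Ironridge=10 → close Dunmere (overflow 11)
  25÷5 = 5 each, +1 to first 0
Round 2: Ashgrove=23 Briarlake=8 Elkhorn=15 Greywater=19 Ironridge=15 → close Ashgrove (overflow 14)
  23÷4 = 5 each, +1 to first 3
Round 3: Briarlake=14 Elkhorn=21 Greywater=25 Ironridge=20 → close Elkhorn (overflow 16)
  21÷3 = 7 each, +1 to first 0
Round 4: Briarlake=21 Greywater=32 Ironridge=27 → close Greywater (overflow 18)
  32÷2 = 16 each, +1 to first 0
Round 5: Briarlake=37 Ironridge=43 → close Ironridge (overflow 30)
  43÷1 = 43 each, +1 to first 0

Closure order: Dunmere, Ashgrove, Elkhorn, Greywater, Ironridge
Last habitat: Briarlake with 80 animals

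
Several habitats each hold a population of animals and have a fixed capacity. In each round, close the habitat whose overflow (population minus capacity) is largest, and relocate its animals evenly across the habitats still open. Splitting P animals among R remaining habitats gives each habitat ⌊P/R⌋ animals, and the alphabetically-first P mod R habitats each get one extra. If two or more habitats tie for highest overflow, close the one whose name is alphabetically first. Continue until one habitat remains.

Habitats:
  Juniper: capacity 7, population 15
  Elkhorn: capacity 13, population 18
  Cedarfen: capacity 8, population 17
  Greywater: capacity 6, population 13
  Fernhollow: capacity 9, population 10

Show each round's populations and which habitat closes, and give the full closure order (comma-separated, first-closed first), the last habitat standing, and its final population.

Round 1: Cedarfen=17 Elkhorn=18 Fernhollow=10 Greywater=13 Juniper=15 → close Cedarfen (overflow 9)
  17÷4 = 4 each, +1 to first 1
Round 2: Elkhorn=23 Fernhollow=14 Greywater=17 Juniper=19 → close Juniper (overflow 12)
  19÷3 = 6 each, +1 to first 1
Round 3: Elkhorn=30 Fernhollow=20 Greywater=23 → close Elkhorn (overflow 17)
  30÷2 = 15 each, +1 to first 0
Round 4: Fernhollow=35 Greywater=38 → close Greywater (overflow 32)
  38÷1 = 38 each, +1 to first 0

Closure order: Cedarfen, Juniper, Elkhorn, Greywater
Last habitat: Fernhollow with 73 animals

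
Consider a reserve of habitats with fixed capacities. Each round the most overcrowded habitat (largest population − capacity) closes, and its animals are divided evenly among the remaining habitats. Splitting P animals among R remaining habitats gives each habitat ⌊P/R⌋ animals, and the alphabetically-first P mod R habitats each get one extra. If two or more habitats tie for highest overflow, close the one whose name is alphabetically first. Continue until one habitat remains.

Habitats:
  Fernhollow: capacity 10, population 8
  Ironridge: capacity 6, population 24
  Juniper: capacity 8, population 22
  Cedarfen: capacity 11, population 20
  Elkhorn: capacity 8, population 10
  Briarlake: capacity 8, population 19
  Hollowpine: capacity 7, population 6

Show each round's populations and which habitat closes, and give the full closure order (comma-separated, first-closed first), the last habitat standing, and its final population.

Closure order: Ironridge, Juniper, Briarlake, Cedarfen, Elkhorn, Fernhollow
Last habitat: Hollowpine with 109 animals

Round 1: Briarlake=19 Cedarfen=20 Elkhorn=10 Fernhollow=8 Hollowpine=6 Ironridge=24 Juniper=22 → close Ironridge (overflow 18)
  24÷6 = 4 each, +1 to first 0
Round 2: Briarlake=23 Cedarfen=24 Elkhorn=14 Fernhollow=12 Hollowpine=10 Juniper=26 → close Juniper (overflow 18)
  26÷5 = 5 each, +1 to first 1
Round 3: Briarlake=29 Cedarfen=29 Elkhorn=19 Fernhollow=17 Hollowpine=15 → close Briarlake (overflow 21)
  29÷4 = 7 each, +1 to first 1
Round 4: Cedarfen=37 Elkhorn=26 Fernhollow=24 Hollowpine=22 → close Cedarfen (overflow 26)
  37÷3 = 12 each, +1 to first 1
Round 5: Elkhorn=39 Fernhollow=36 Hollowpine=34 → close Elkhorn (overflow 31)
  39÷2 = 19 each, +1 to first 1
Round 6: Fernhollow=56 Hollowpine=53 → close Fernhollow (overflow 46)
  56÷1 = 56 each, +1 to first 0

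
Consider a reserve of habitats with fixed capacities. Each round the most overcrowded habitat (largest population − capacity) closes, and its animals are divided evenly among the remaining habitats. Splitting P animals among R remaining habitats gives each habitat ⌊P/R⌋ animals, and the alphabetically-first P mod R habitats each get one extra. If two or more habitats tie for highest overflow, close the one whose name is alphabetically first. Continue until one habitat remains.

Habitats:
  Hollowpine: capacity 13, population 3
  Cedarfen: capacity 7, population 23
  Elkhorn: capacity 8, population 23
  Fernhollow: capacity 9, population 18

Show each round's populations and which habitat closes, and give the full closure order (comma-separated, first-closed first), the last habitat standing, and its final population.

Round 1: Cedarfen=23 Elkhorn=23 Fernhollow=18 Hollowpine=3 → close Cedarfen (overflow 16)
  23÷3 = 7 each, +1 to first 2
Round 2: Elkhorn=31 Fernhollow=26 Hollowpine=10 → close Elkhorn (overflow 23)
  31÷2 = 15 each, +1 to first 1
Round 3: Fernhollow=42 Hollowpine=25 → close Fernhollow (overflow 33)
  42÷1 = 42 each, +1 to first 0

Closure order: Cedarfen, Elkhorn, Fernhollow
Last habitat: Hollowpine with 67 animals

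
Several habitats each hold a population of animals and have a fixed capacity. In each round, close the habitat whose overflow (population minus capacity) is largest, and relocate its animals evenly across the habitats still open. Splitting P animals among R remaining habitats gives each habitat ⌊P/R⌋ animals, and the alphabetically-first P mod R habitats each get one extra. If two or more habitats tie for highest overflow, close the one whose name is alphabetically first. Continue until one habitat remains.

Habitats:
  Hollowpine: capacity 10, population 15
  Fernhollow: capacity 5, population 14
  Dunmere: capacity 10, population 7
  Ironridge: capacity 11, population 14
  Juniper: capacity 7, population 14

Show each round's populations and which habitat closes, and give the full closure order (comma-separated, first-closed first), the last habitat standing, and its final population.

Closure order: Fernhollow, Juniper, Hollowpine, Ironridge
Last habitat: Dunmere with 64 animals

Round 1: Dunmere=7 Fernhollow=14 Hollowpine=15 Ironridge=14 Juniper=14 → close Fernhollow (overflow 9)
  14÷4 = 3 each, +1 to first 2
Round 2: Dunmere=11 Hollowpine=19 Ironridge=17 Juniper=17 → close Juniper (overflow 10)
  17÷3 = 5 each, +1 to first 2
Round 3: Dunmere=17 Hollowpine=25 Ironridge=22 → close Hollowpine (overflow 15)
  25÷2 = 12 each, +1 to first 1
Round 4: Dunmere=30 Ironridge=34 → close Ironridge (overflow 23)
  34÷1 = 34 each, +1 to first 0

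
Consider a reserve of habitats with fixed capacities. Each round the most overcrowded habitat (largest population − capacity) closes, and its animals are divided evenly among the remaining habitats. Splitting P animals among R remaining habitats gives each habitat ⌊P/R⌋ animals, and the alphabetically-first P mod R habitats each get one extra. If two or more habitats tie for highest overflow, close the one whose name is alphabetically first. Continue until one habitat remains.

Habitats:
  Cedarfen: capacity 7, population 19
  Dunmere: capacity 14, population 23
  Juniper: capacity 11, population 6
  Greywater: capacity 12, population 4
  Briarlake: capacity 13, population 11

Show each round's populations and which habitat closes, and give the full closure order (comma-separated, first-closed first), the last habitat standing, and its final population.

Closure order: Cedarfen, Dunmere, Briarlake, Juniper
Last habitat: Greywater with 63 animals

Round 1: Briarlake=11 Cedarfen=19 Dunmere=23 Greywater=4 Juniper=6 → close Cedarfen (overflow 12)
  19÷4 = 4 each, +1 to first 3
Round 2: Briarlake=16 Dunmere=28 Greywater=9 Juniper=10 → close Dunmere (overflow 14)
  28÷3 = 9 each, +1 to first 1
Round 3: Briarlake=26 Greywater=18 Juniper=19 → close Briarlake (overflow 13)
  26÷2 = 13 each, +1 to first 0
Round 4: Greywater=31 Juniper=32 → close Juniper (overflow 21)
  32÷1 = 32 each, +1 to first 0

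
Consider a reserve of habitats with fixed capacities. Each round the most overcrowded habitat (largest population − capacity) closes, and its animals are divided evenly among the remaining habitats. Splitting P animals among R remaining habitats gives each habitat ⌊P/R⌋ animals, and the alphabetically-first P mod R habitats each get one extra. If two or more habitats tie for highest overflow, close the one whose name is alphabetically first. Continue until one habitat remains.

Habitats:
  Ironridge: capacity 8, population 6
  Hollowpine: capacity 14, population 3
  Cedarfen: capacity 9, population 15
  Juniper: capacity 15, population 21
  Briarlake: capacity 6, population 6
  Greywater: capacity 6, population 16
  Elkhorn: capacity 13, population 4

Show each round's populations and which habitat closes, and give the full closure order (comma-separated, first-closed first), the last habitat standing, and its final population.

Round 1: Briarlake=6 Cedarfen=15 Elkhorn=4 Greywater=16 Hollowpine=3 Ironridge=6 Juniper=21 → close Greywater (overflow 10)
  16÷6 = 2 each, +1 to first 4
Round 2: Briarlake=9 Cedarfen=18 Elkhorn=7 Hollowpine=6 Ironridge=8 Juniper=23 → close Cedarfen (overflow 9)
  18÷5 = 3 each, +1 to first 3
Round 3: Briarlake=13 Elkhorn=11 Hollowpine=10 Ironridge=11 Juniper=26 → close Juniper (overflow 11)
  26÷4 = 6 each, +1 to first 2
Round 4: Briarlake=20 Elkhorn=18 Hollowpine=16 Ironridge=17 → close Briarlake (overflow 14)
  20÷3 = 6 each, +1 to first 2
Round 5: Elkhorn=25 Hollowpine=23 Ironridge=23 → close Ironridge (overflow 15)
  23÷2 = 11 each, +1 to first 1
Round 6: Elkhorn=37 Hollowpine=34 → close Elkhorn (overflow 24)
  37÷1 = 37 each, +1 to first 0

Closure order: Greywater, Cedarfen, Juniper, Briarlake, Ironridge, Elkhorn
Last habitat: Hollowpine with 71 animals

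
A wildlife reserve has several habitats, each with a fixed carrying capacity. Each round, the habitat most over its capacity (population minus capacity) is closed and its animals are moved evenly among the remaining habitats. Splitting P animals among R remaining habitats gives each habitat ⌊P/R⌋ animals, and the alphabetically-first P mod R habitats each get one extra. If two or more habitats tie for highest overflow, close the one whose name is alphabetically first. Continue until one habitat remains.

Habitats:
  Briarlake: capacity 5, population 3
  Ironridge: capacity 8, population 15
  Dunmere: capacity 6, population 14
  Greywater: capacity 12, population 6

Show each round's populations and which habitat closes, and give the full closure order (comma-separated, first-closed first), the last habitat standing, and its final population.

Round 1: Briarlake=3 Dunmere=14 Greywater=6 Ironridge=15 → close Dunmere (overflow 8)
  14÷3 = 4 each, +1 to first 2
Round 2: Briarlake=8 Greywater=11 Ironridge=19 → close Ironridge (overflow 11)
  19÷2 = 9 each, +1 to first 1
Round 3: Briarlake=18 Greywater=20 → close Briarlake (overflow 13)
  18÷1 = 18 each, +1 to first 0

Closure order: Dunmere, Ironridge, Briarlake
Last habitat: Greywater with 38 animals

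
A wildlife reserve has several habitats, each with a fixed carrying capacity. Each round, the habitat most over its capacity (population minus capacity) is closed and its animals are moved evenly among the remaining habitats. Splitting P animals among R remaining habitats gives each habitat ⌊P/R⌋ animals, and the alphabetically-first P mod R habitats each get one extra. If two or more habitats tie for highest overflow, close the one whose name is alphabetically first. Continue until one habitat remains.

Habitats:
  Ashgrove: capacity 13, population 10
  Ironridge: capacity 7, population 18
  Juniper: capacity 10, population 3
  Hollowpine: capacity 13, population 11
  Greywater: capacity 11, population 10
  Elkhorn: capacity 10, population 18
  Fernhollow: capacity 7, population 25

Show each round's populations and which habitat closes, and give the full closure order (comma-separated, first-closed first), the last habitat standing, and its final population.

Round 1: Ashgrove=10 Elkhorn=18 Fernhollow=25 Greywater=10 Hollowpine=11 Ironridge=18 Juniper=3 → close Fernhollow (overflow 18)
  25÷6 = 4 each, +1 to first 1
Round 2: Ashgrove=15 Elkhorn=22 Greywater=14 Hollowpine=15 Ironridge=22 Juniper=7 → close Ironridge (overflow 15)
  22÷5 = 4 each, +1 to first 2
Round 3: Ashgrove=20 Elkhorn=27 Greywater=18 Hollowpine=19 Juniper=11 → close Elkhorn (overflow 17)
  27÷4 = 6 each, +1 to first 3
Round 4: Ashgrove=27 Greywater=25 Hollowpine=26 Juniper=17 → close Ashgrove (overflow 14)
  27÷3 = 9 each, +1 to first 0
Round 5: Greywater=34 Hollowpine=35 Juniper=26 → close Greywater (overflow 23)
  34÷2 = 17 each, +1 to first 0
Round 6: Hollowpine=52 Juniper=43 → close Hollowpine (overflow 39)
  52÷1 = 52 each, +1 to first 0

Closure order: Fernhollow, Ironridge, Elkhorn, Ashgrove, Greywater, Hollowpine
Last habitat: Juniper with 95 animals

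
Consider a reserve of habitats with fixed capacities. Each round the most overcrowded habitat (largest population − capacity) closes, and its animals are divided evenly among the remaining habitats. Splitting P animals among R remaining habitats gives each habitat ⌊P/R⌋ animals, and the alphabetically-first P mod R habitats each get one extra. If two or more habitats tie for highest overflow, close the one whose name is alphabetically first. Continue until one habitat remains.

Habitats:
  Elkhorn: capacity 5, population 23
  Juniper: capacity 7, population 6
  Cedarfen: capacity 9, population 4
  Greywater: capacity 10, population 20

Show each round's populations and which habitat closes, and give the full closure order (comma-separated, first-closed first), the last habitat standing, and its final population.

Round 1: Cedarfen=4 Elkhorn=23 Greywater=20 Juniper=6 → close Elkhorn (overflow 18)
  23÷3 = 7 each, +1 to first 2
Round 2: Cedarfen=12 Greywater=28 Juniper=13 → close Greywater (overflow 18)
  28÷2 = 14 each, +1 to first 0
Round 3: Cedarfen=26 Juniper=27 → close Juniper (overflow 20)
  27÷1 = 27 each, +1 to first 0

Closure order: Elkhorn, Greywater, Juniper
Last habitat: Cedarfen with 53 animals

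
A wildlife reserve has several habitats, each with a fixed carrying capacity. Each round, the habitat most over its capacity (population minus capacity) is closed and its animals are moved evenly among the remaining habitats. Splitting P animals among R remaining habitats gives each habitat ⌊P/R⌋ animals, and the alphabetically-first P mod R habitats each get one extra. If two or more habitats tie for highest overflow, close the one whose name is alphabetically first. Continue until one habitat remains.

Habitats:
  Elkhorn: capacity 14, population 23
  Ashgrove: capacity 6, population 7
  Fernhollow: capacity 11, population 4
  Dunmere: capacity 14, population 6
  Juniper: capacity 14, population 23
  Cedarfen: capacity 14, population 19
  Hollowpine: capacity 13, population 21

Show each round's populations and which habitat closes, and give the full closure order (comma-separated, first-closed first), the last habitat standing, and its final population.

Round 1: Ashgrove=7 Cedarfen=19 Dunmere=6 Elkhorn=23 Fernhollow=4 Hollowpine=21 Juniper=23 → close Elkhorn (overflow 9)
  23÷6 = 3 each, +1 to first 5
Round 2: Ashgrove=11 Cedarfen=23 Dunmere=10 Fernhollow=8 Hollowpine=25 Juniper=26 → close Hollowpine (overflow 12)
  25÷5 = 5 each, +1 to first 0
Round 3: Ashgrove=16 Cedarfen=28 Dunmere=15 Fernhollow=13 Juniper=31 → close Juniper (overflow 17)
  31÷4 = 7 each, +1 to first 3
Round 4: Ashgrove=24 Cedarfen=36 Dunmere=23 Fernhollow=20 → close Cedarfen (overflow 22)
  36÷3 = 12 each, +1 to first 0
Round 5: Ashgrove=36 Dunmere=35 Fernhollow=32 → close Ashgrove (overflow 30)
  36÷2 = 18 each, +1 to first 0
Round 6: Dunmere=53 Fernhollow=50 → close Dunmere (overflow 39)
  53÷1 = 53 each, +1 to first 0

Closure order: Elkhorn, Hollowpine, Juniper, Cedarfen, Ashgrove, Dunmere
Last habitat: Fernhollow with 103 animals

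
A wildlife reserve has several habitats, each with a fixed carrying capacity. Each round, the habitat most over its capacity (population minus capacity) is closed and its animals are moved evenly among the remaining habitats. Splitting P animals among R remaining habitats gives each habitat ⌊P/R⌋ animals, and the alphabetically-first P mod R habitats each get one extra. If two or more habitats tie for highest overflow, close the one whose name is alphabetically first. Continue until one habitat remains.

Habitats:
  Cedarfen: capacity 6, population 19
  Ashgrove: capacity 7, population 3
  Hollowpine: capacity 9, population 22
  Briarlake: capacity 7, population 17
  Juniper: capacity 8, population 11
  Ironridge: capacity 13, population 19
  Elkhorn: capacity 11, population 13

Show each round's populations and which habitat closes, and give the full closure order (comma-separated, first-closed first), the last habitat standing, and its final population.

Round 1: Ashgrove=3 Briarlake=17 Cedarfen=19 Elkhorn=13 Hollowpine=22 Ironridge=19 Juniper=11 → close Cedarfen (overflow 13)
  19÷6 = 3 each, +1 to first 1
Round 2: Ashgrove=7 Briarlake=20 Elkhorn=16 Hollowpine=25 Ironridge=22 Juniper=14 → close Hollowpine (overflow 16)
  25÷5 = 5 each, +1 to first 0
Round 3: Ashgrove=12 Briarlake=25 Elkhorn=21 Ironridge=27 Juniper=19 → close Briarlake (overflow 18)
  25÷4 = 6 each, +1 to first 1
Round 4: Ashgrove=19 Elkhorn=27 Ironridge=33 Juniper=25 → close Ironridge (overflow 20)
  33÷3 = 11 each, +1 to first 0
Round 5: Ashgrove=30 Elkhorn=38 Juniper=36 → close Juniper (overflow 28)
  36÷2 = 18 each, +1 to first 0
Round 6: Ashgrove=48 Elkhorn=56 → close Elkhorn (overflow 45)
  56÷1 = 56 each, +1 to first 0

Closure order: Cedarfen, Hollowpine, Briarlake, Ironridge, Juniper, Elkhorn
Last habitat: Ashgrove with 104 animals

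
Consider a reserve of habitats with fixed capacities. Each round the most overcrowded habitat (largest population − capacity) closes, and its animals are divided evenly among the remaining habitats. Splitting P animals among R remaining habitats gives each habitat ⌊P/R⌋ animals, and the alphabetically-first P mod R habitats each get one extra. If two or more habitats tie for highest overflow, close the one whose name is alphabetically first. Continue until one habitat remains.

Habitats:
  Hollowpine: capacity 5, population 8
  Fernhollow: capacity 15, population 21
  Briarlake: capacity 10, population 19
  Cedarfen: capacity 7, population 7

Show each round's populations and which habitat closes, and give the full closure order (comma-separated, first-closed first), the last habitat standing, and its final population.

Closure order: Briarlake, Fernhollow, Hollowpine
Last habitat: Cedarfen with 55 animals

Round 1: Briarlake=19 Cedarfen=7 Fernhollow=21 Hollowpine=8 → close Briarlake (overflow 9)
  19÷3 = 6 each, +1 to first 1
Round 2: Cedarfen=14 Fernhollow=27 Hollowpine=14 → close Fernhollow (overflow 12)
  27÷2 = 13 each, +1 to first 1
Round 3: Cedarfen=28 Hollowpine=27 → close Hollowpine (overflow 22)
  27÷1 = 27 each, +1 to first 0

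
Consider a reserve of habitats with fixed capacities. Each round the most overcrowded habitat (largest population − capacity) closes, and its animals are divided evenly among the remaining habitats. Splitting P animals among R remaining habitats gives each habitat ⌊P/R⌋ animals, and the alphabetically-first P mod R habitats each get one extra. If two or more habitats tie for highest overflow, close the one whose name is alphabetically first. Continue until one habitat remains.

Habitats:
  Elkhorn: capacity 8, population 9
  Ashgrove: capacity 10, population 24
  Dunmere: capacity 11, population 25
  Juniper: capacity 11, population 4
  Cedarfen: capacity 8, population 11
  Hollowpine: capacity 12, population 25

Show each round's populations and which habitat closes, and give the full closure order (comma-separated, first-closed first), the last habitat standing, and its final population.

Round 1: Ashgrove=24 Cedarfen=11 Dunmere=25 Elkhorn=9 Hollowpine=25 Juniper=4 → close Ashgrove (overflow 14)
  24÷5 = 4 each, +1 to first 4
Round 2: Cedarfen=16 Dunmere=30 Elkhorn=14 Hollowpine=30 Juniper=8 → close Dunmere (overflow 19)
  30÷4 = 7 each, +1 to first 2
Round 3: Cedarfen=24 Elkhorn=22 Hollowpine=37 Juniper=15 → close Hollowpine (overflow 25)
  37÷3 = 12 each, +1 to first 1
Round 4: Cedarfen=37 Elkhorn=34 Juniper=27 → close Cedarfen (overflow 29)
  37÷2 = 18 each, +1 to first 1
Round 5: Elkhorn=53 Juniper=45 → close Elkhorn (overflow 45)
  53÷1 = 53 each, +1 to first 0

Closure order: Ashgrove, Dunmere, Hollowpine, Cedarfen, Elkhorn
Last habitat: Juniper with 98 animals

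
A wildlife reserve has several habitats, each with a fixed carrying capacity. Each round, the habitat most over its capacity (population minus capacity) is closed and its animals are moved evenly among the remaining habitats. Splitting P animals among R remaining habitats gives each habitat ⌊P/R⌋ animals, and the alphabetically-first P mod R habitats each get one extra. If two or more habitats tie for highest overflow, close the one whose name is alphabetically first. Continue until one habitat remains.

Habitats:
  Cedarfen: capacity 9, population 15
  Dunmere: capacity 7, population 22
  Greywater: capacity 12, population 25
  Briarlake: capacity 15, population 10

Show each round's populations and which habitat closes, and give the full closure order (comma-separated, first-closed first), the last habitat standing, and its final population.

Closure order: Dunmere, Greywater, Cedarfen
Last habitat: Briarlake with 72 animals

Round 1: Briarlake=10 Cedarfen=15 Dunmere=22 Greywater=25 → close Dunmere (overflow 15)
  22÷3 = 7 each, +1 to first 1
Round 2: Briarlake=18 Cedarfen=22 Greywater=32 → close Greywater (overflow 20)
  32÷2 = 16 each, +1 to first 0
Round 3: Briarlake=34 Cedarfen=38 → close Cedarfen (overflow 29)
  38÷1 = 38 each, +1 to first 0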